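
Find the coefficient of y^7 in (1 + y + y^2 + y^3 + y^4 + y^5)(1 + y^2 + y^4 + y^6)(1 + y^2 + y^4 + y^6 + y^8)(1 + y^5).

(1 + y + y^2 + y^3 + y^4 + y^5) has coefficients 1,1,1,1,1,1 for degrees 0…5.
(1 + y^2 + y^4 + y^6) has coefficients 1,0,1,0,1,0,1,0 for degrees 0…7.
Multiplying by (1 + y^2 + y^4 + y^6 + y^8) gives running coefficients 1,0,2,0,3,0,4,0 for degrees 0…7.
Finally multiplying by (1 + y^5), the product of all factors after the first has coefficients 1,0,2,0,3,1,4,2 for degrees 0…7.
[y^7] = 1·2 + 1·4 + 1·1 + 1·3 + 1·0 + 1·2 = 12.

12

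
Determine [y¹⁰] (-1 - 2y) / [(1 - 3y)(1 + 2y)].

-59049

The denominator gives the recurrence a_n = a_(n−1) + 6a_(n−2) for n ≥ 3; the numerator fixes a_0 = -1, a_1 = -3, a_2 = -9.
Iterating: -1, -3, -9, -27, -81, -243, -729, -2187, -6561, -19683, -59049, so a_10 = -59049.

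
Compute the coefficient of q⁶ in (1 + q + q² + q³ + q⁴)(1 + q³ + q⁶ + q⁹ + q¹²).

2

(1 + q + q² + q³ + q⁴) has coefficients 1,1,1,1,1 for degrees 0…4.
(1 + q³ + q⁶ + q⁹ + q¹²) has coefficients 1,0,0,1,0,0,1 for degrees 0…6.
[q⁶] = 1·1 + 1·0 + 1·0 + 1·1 + 1·0 = 2.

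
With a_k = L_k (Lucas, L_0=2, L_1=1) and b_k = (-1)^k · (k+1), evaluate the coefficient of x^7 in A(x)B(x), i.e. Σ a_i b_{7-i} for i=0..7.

-9

This is [x^7] in the product of the two ordinary generating functions.
Σ = 2·(-8) + 1·7 + 3·(-6) + 4·5 + 7·(-4) + 11·3 + 18·(-2) + 29·1 = -9.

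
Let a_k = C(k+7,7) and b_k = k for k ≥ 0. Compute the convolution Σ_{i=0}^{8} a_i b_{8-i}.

This is [x^8] in the product of the two ordinary generating functions.
Σ = 1·8 + 8·7 + 36·6 + 120·5 + 330·4 + 792·3 + 1716·2 + 3432·1 + 6435·0 = 11440.

11440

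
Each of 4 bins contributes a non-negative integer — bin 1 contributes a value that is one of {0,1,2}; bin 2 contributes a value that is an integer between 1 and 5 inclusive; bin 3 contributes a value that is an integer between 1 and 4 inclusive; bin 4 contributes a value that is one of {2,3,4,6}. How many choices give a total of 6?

The generating function for the choices is (1 + q + q²)·(q + q² + q³ + q⁴ + q⁵)·(q + q² + q³ + q⁴)·(q² + q³ + q⁴ + q⁶); the count is [q⁶].
(1 + q + q²) has coefficients 1,1,1 for degrees 0…2.
(q + q² + q³ + q⁴ + q⁵) has coefficients 0,1,1,1,1,1,0 for degrees 0…6.
Multiplying by (q + q² + q³ + q⁴) gives running coefficients 0,0,1,2,3,4,4 for degrees 0…6.
Finally multiplying by (q² + q³ + q⁴ + q⁶), the product of all factors after the first has coefficients 0,0,0,0,1,3,6 for degrees 0…6.
[q⁶] = 1·6 + 1·3 + 1·1 = 10.

10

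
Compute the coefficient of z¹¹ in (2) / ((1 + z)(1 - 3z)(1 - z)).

Partial fractions give a closed form: a_n = (1/4)·(-1)^n + (9/4)·3^n + (-1/2)·1^n.
At n = 11: a_11 = 398580.

398580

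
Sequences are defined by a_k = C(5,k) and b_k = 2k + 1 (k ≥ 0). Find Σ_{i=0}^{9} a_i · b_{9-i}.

448

The convolution is the x^9 coefficient of A(x)B(x).
Σ = 1·19 + 5·17 + 10·15 + 10·13 + 5·11 + 1·9 + 0·7 + 0·5 + 0·3 + 0·1 = 448.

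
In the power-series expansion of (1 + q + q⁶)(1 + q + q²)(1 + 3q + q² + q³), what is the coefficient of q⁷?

4

(1 + q + q⁶) has coefficients 1,1,0,0,0,0,1 for degrees 0…6.
(1 + q + q²) has coefficients 1,1,1,0,0,0,0,0 for degrees 0…7.
Finally multiplying by (1 + 3q + q² + q³), the product of all factors after the first has coefficients 1,4,5,5,2,1,0,0 for degrees 0…7.
[q⁷] = 1·0 + 1·0 + 1·4 = 4.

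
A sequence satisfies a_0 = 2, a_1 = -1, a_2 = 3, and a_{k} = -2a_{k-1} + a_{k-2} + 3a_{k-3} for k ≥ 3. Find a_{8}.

-53

The ordinary generating function has denominator 1 + 2z - z^2 - 3z^3.
Iterating the recurrence: a_0,…,a_{8} = 2, -1, 3, -1, 2, 4, -9, 28, -53.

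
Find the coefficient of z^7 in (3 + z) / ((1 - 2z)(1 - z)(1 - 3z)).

The denominator gives the recurrence a_n = 6a_(n−1) − 11a_(n−2) + 6a_(n−3) for n ≥ 3; the numerator fixes a_0 = 3, a_1 = 19, a_2 = 81.
Iterating: 3, 19, 81, 295, 993, 3199, 10041, 31015, so a_7 = 31015.

31015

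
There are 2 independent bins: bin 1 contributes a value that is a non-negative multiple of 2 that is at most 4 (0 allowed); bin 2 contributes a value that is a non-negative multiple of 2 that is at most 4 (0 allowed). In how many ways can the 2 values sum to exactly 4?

3

The generating function for the choices is (1 + z^2 + z^4)·(1 + z^2 + z^4); the count is [z^4].
(1 + z^2 + z^4) has coefficients 1,0,1,0,1 for degrees 0…4.
(1 + z^2 + z^4) has coefficients 1,0,1,0,1 for degrees 0…4.
[z^4] = 1·1 + 1·1 + 1·1 = 3.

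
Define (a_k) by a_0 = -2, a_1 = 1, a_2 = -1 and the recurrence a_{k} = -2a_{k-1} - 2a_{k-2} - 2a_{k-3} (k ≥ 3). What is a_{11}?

The ordinary generating function has denominator 1 + 2q + 2q^2 + 2q^3.
Iterating the recurrence: a_0,…,a_{11} = -2, 1, -1, 4, -8, 10, -12, 20, -36, 56, -80, 120.

120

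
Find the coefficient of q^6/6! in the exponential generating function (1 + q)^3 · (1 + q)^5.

20160

The EGF product rule gives c_6 = Σ_{k_1+k_2=6} C(6; k_1,k_2) · ∏ g_i(k_i), where (1+q)^3 gives the falling factorial (3)_k; (1+q)^5 gives the falling factorial (5)_k.
g_1(k) for k = 0…6: 1, 3, 6, 6, 0, 0, 0.
g_2(k) for k = 0…6: 1, 5, 20, 60, 120, 120, 0.
c_6 = Σ_k C(6,k)·g_1(k)·g_2(6−k) = 6·3·120 + 15·6·120 + 20·6·60 = 2160 + 10800 + 7200 = 20160.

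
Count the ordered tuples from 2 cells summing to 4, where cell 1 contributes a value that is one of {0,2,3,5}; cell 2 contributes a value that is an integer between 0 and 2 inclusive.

2

The generating function for the choices is (1 + q^2 + q^3 + q^5)·(1 + q + q^2); the count is [q^4].
(1 + q^2 + q^3 + q^5) has coefficients 1,0,1,1,0 for degrees 0…4.
(1 + q + q^2) has coefficients 1,1,1,0,0 for degrees 0…4.
[q^4] = 1·0 + 1·1 + 1·1 = 2.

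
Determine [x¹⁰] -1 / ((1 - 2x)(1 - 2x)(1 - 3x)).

The denominator gives the recurrence a_n = 7a_(n−1) − 16a_(n−2) + 12a_(n−3) for n ≥ 3; the numerator fixes a_0 = -1, a_1 = -7, a_2 = -33.
Iterating: -1, -7, -33, -131, -473, -1611, -5281, -16867, -52905, -163835, -502769, so a_10 = -502769.

-502769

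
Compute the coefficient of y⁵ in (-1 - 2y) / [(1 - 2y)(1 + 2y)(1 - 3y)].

-665

Partial fractions give a closed form: a_n = (2)·2^n + (-3)·3^n.
At n = 5: a_5 = -665.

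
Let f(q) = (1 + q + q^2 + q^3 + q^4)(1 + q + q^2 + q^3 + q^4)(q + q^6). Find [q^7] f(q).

5

(1 + q + q^2 + q^3 + q^4) has coefficients 1,1,1,1,1 for degrees 0…4.
(1 + q + q^2 + q^3 + q^4) has coefficients 1,1,1,1,1,0,0,0 for degrees 0…7.
Finally multiplying by (q + q^6), the product of all factors after the first has coefficients 0,1,1,1,1,1,1,1 for degrees 0…7.
[q^7] = 1·1 + 1·1 + 1·1 + 1·1 + 1·1 = 5.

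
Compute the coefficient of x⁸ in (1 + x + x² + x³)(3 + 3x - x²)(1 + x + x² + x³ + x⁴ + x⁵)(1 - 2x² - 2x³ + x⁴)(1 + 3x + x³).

(1 + x + x² + x³) has coefficients 1,1,1,1 for degrees 0…3.
(3 + 3x - x²) has coefficients 3,3,-1,0,0,0,0,0,0 for degrees 0…8.
Multiplying by (1 + x + x² + x³ + x⁴ + x⁵) gives running coefficients 3,6,5,5,5,5,2,-1,0 for degrees 0…8.
Multiplying by (1 - 2x² - 2x³ + x⁴) gives running coefficients 3,6,-1,-13,-14,-9,-13,-16,-9 for degrees 0…8.
Finally multiplying by (1 + 3x + x³), the product of all factors after the first has coefficients 3,15,17,-13,-47,-52,-53,-69,-66 for degrees 0…8.
[x⁸] = 1·(-66) + 1·(-69) + 1·(-53) + 1·(-52) = -240.

-240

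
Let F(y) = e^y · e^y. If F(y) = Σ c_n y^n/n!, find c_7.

128

The EGF product rule gives c_7 = Σ_{k_1+k_2=7} C(7; k_1,k_2) · ∏ g_i(k_i), where e^y gives (1)^k; e^y gives (1)^k.
g_1(k) for k = 0…7: 1, 1, 1, 1, 1, 1, 1, 1.
g_2(k) for k = 0…7: 1, 1, 1, 1, 1, 1, 1, 1.
c_7 = Σ_k C(7,k)·g_1(k)·g_2(7−k) = 1·1·1 + 7·1·1 + 21·1·1 + 35·1·1 + 35·1·1 + 21·1·1 + 7·1·1 + 1·1·1 = 1 + 7 + 21 + 35 + 35 + 21 + 7 + 1 = 128.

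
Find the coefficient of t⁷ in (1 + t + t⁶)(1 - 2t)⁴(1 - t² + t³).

-40

(1 + t + t⁶) has coefficients 1,1,0,0,0,0,1 for degrees 0…6.
(1 - 2t)⁴ has coefficients 1,-8,24,-32,16,0,0,0 for degrees 0…7.
Finally multiplying by (1 - t² + t³), the product of all factors after the first has coefficients 1,-8,23,-23,-16,56,-48,16 for degrees 0…7.
[t⁷] = 1·16 + 1·(-48) + 1·(-8) = -40.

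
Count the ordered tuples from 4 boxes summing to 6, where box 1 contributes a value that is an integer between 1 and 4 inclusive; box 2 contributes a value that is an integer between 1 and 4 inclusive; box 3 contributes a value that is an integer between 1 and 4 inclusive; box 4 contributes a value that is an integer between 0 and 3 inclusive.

20

The generating function for the choices is (q + q^2 + q^3 + q^4)·(q + q^2 + q^3 + q^4)·(q + q^2 + q^3 + q^4)·(1 + q + q^2 + q^3); the count is [q^6].
(q + q^2 + q^3 + q^4) has coefficients 0,1,1,1,1 for degrees 0…4.
(q + q^2 + q^3 + q^4) has coefficients 0,1,1,1,1,0,0 for degrees 0…6.
Multiplying by (q + q^2 + q^3 + q^4) gives running coefficients 0,0,1,2,3,4,3 for degrees 0…6.
Finally multiplying by (1 + q + q^2 + q^3), the product of all factors after the first has coefficients 0,0,1,3,6,10,12 for degrees 0…6.
[q^6] = 1·10 + 1·6 + 1·3 + 1·1 = 20.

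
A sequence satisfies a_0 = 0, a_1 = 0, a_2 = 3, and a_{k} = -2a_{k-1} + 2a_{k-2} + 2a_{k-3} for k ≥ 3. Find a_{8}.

The ordinary generating function has denominator 1 + 2y - 2y^2 - 2y^3.
Iterating the recurrence: a_0,…,a_{8} = 0, 0, 3, -6, 18, -42, 108, -264, 660.

660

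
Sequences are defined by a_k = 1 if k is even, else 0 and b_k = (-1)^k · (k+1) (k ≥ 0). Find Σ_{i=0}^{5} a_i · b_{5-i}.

The convolution is the t^5 coefficient of A(t)B(t).
Σ = 1·(-6) + 0·5 + 1·(-4) + 0·3 + 1·(-2) + 0·1 = -12.

-12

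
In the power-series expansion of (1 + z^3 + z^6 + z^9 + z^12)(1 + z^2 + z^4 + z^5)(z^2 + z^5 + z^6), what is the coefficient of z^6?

2

(1 + z^3 + z^6 + z^9 + z^12) has coefficients 1,0,0,1,0,0,1 for degrees 0…6.
(1 + z^2 + z^4 + z^5) has coefficients 1,0,1,0,1,1,0 for degrees 0…6.
Finally multiplying by (z^2 + z^5 + z^6), the product of all factors after the first has coefficients 0,0,1,0,1,1,2 for degrees 0…6.
[z^6] = 1·2 + 1·0 + 1·0 = 2.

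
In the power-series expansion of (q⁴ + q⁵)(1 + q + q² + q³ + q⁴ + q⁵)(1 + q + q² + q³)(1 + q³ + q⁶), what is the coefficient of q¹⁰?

(q⁴ + q⁵) has coefficients 0,0,0,0,1,1 for degrees 0…5.
(1 + q + q² + q³ + q⁴ + q⁵) has coefficients 1,1,1,1,1,1,0,0,0,0,0 for degrees 0…10.
Multiplying by (1 + q + q² + q³) gives running coefficients 1,2,3,4,4,4,3,2,1,0,0 for degrees 0…10.
Finally multiplying by (1 + q³ + q⁶), the product of all factors after the first has coefficients 1,2,3,5,6,7,8,8,8,7,6 for degrees 0…10.
[q¹⁰] = 1·8 + 1·7 = 15.

15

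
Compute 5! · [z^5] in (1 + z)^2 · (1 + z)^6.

The EGF product rule gives c_5 = Σ_{k_1+k_2=5} C(5; k_1,k_2) · ∏ g_i(k_i), where (1+z)^2 gives the falling factorial (2)_k; (1+z)^6 gives the falling factorial (6)_k.
g_1(k) for k = 0…5: 1, 2, 2, 0, 0, 0.
g_2(k) for k = 0…5: 1, 6, 30, 120, 360, 720.
c_5 = Σ_k C(5,k)·g_1(k)·g_2(5−k) = 1·1·720 + 5·2·360 + 10·2·120 = 720 + 3600 + 2400 = 6720.

6720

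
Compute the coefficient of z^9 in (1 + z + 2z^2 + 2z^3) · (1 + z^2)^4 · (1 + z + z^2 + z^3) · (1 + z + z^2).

165

(1 + z + 2z^2 + 2z^3) has coefficients 1,1,2,2 for degrees 0…3.
(1 + z^2)^4 has coefficients 1,0,4,0,6,0,4,0,1,0 for degrees 0…9.
Multiplying by (1 + z + z^2 + z^3) gives running coefficients 1,1,5,5,10,10,10,10,5,5 for degrees 0…9.
Finally multiplying by (1 + z + z^2), the product of all factors after the first has coefficients 1,2,7,11,20,25,30,30,25,20 for degrees 0…9.
[z^9] = 1·20 + 1·25 + 2·30 + 2·30 = 165.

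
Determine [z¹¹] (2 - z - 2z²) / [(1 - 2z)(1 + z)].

1365

The denominator gives the recurrence a_n = a_(n−1) + 2a_(n−2) for n ≥ 3; the numerator fixes a_0 = 2, a_1 = 1, a_2 = 3.
Iterating: 2, 1, 3, 5, 11, 21, 43, 85, 171, 341, 683, 1365, so a_11 = 1365.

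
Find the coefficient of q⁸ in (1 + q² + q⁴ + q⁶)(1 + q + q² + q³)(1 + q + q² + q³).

7

(1 + q² + q⁴ + q⁶) has coefficients 1,0,1,0,1,0,1 for degrees 0…6.
(1 + q + q² + q³) has coefficients 1,1,1,1,0,0,0,0,0 for degrees 0…8.
Finally multiplying by (1 + q + q² + q³), the product of all factors after the first has coefficients 1,2,3,4,3,2,1,0,0 for degrees 0…8.
[q⁸] = 1·0 + 1·1 + 1·3 + 1·3 = 7.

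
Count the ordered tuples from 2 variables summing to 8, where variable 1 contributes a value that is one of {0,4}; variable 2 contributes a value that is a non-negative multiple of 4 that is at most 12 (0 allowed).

The generating function for the choices is (1 + y^4)·(1 + y^4 + y^8 + y^12); the count is [y^8].
(1 + y^4) has coefficients 1,0,0,0,1 for degrees 0…4.
(1 + y^4 + y^8 + y^12) has coefficients 1,0,0,0,1,0,0,0,1 for degrees 0…8.
[y^8] = 1·1 + 1·1 = 2.

2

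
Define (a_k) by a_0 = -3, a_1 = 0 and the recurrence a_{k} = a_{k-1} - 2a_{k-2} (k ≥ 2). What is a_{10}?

-102

The ordinary generating function has denominator 1 - x + 2x^2.
Iterating the recurrence: a_0,…,a_{10} = -3, 0, 6, 6, -6, -18, -6, 30, 42, -18, -102.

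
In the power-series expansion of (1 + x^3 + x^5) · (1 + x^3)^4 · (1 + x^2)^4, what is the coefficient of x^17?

(1 + x^3 + x^5) has coefficients 1,0,0,1,0,1 for degrees 0…5.
(1 + x^3)^4 has coefficients 1,0,0,4,0,0,6,0,0,4,0,0,1,0,0,0,0,0 for degrees 0…17.
Finally multiplying by (1 + x^2)^4, the product of all factors after the first has coefficients 1,0,4,4,6,16,10,24,25,20,36,20,25,24,10,16,6,4 for degrees 0…17.
[x^17] = 1·4 + 1·10 + 1·25 = 39.

39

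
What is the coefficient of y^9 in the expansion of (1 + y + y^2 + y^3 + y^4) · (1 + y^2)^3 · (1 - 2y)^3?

(1 + y + y^2 + y^3 + y^4) has coefficients 1,1,1,1,1 for degrees 0…4.
(1 + y^2)^3 has coefficients 1,0,3,0,3,0,1,0,0,0 for degrees 0…9.
Finally multiplying by (1 - 2y)^3, the product of all factors after the first has coefficients 1,-6,15,-26,39,-42,37,-30,12,-8 for degrees 0…9.
[y^9] = 1·(-8) + 1·12 + 1·(-30) + 1·37 + 1·(-42) = -31.

-31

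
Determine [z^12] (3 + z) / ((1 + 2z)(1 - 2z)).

The denominator gives the recurrence a_n = 4a_(n−2) for n ≥ 2; the numerator fixes a_0 = 3, a_1 = 1.
Iterating: 3, 1, 12, 4, 48, 16, 192, 64, 768, 256, 3072, 1024, 12288, so a_12 = 12288.

12288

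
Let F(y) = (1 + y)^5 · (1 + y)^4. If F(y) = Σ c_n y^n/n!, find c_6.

60480

The EGF product rule gives c_6 = Σ_{k_1+k_2=6} C(6; k_1,k_2) · ∏ g_i(k_i), where (1+y)^5 gives the falling factorial (5)_k; (1+y)^4 gives the falling factorial (4)_k.
g_1(k) for k = 0…6: 1, 5, 20, 60, 120, 120, 0.
g_2(k) for k = 0…6: 1, 4, 12, 24, 24, 0, 0.
c_6 = Σ_k C(6,k)·g_1(k)·g_2(6−k) = 15·20·24 + 20·60·24 + 15·120·12 + 6·120·4 = 7200 + 28800 + 21600 + 2880 = 60480.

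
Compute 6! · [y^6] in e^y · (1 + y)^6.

13327

The EGF product rule gives c_6 = Σ_{k_1+k_2=6} C(6; k_1,k_2) · ∏ g_i(k_i), where e^y gives (1)^k; (1+y)^6 gives the falling factorial (6)_k.
g_1(k) for k = 0…6: 1, 1, 1, 1, 1, 1, 1.
g_2(k) for k = 0…6: 1, 6, 30, 120, 360, 720, 720.
c_6 = Σ_k C(6,k)·g_1(k)·g_2(6−k) = 1·1·720 + 6·1·720 + 15·1·360 + 20·1·120 + 15·1·30 + 6·1·6 + 1·1·1 = 720 + 4320 + 5400 + 2400 + 450 + 36 + 1 = 13327.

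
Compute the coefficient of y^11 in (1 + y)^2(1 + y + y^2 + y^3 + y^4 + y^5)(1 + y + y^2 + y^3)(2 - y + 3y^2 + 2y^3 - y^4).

(1 + y)^2 has coefficients 1,2,1 for degrees 0…2.
(1 + y + y^2 + y^3 + y^4 + y^5) has coefficients 1,1,1,1,1,1,0,0,0,0,0,0 for degrees 0…11.
Multiplying by (1 + y + y^2 + y^3) gives running coefficients 1,2,3,4,4,4,3,2,1,0,0,0 for degrees 0…11.
Finally multiplying by (2 - y + 3y^2 + 2y^3 - y^4), the product of all factors after the first has coefficients 2,3,7,13,16,20,19,17,13,7,4,0 for degrees 0…11.
[y^11] = 1·0 + 2·4 + 1·7 = 15.

15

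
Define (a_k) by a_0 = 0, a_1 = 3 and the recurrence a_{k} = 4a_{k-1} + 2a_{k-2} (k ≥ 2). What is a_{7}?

The ordinary generating function has denominator 1 - 4y - 2y^2.
Iterating the recurrence: a_0,…,a_{7} = 0, 3, 12, 54, 240, 1068, 4752, 21144.

21144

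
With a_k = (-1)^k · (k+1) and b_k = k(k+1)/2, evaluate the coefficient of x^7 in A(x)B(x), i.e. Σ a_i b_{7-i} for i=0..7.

10

The convolution is the x^7 coefficient of A(x)B(x).
Σ = 1·28 − 2·21 + 3·15 − 4·10 + 5·6 − 6·3 + 7·1 − 8·0 = 10.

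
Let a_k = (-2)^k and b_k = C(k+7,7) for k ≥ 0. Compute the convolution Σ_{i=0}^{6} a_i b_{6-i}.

Write out a_i and b_{6-i} for i = 0,…,6 and sum the products.
Σ = 1·1716 − 2·792 + 4·330 − 8·120 + 16·36 − 32·8 + 64·1 = 876.

876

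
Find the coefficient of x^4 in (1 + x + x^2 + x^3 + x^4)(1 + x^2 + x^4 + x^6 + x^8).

3

(1 + x + x^2 + x^3 + x^4) has coefficients 1,1,1,1,1 for degrees 0…4.
(1 + x^2 + x^4 + x^6 + x^8) has coefficients 1,0,1,0,1 for degrees 0…4.
[x^4] = 1·1 + 1·0 + 1·1 + 1·0 + 1·1 = 3.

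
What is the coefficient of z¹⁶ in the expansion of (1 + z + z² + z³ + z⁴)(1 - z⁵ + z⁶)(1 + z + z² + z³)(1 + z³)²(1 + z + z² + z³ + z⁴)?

11

(1 + z + z² + z³ + z⁴) has coefficients 1,1,1,1,1 for degrees 0…4.
(1 - z⁵ + z⁶) has coefficients 1,0,0,0,0,-1,1,0,0,0,0,0,0,0,0,0,0 for degrees 0…16.
Multiplying by (1 + z + z² + z³) gives running coefficients 1,1,1,1,0,-1,0,0,0,1,0,0,0,0,0,0,0 for degrees 0…16.
Multiplying by (1 + z³)² gives running coefficients 1,1,1,3,2,1,3,1,-1,2,0,-1,2,0,0,1,0 for degrees 0…16.
Finally multiplying by (1 + z + z² + z³ + z⁴), the product of all factors after the first has coefficients 1,2,3,6,8,8,10,10,6,6,5,1,2,3,1,2,3 for degrees 0…16.
[z¹⁶] = 1·3 + 1·2 + 1·1 + 1·3 + 1·2 = 11.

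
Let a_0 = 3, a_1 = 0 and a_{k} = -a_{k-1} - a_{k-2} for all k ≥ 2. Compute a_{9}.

3

The ordinary generating function has denominator 1 + t + t^2.
Iterating the recurrence: a_0,…,a_{9} = 3, 0, -3, 3, 0, -3, 3, 0, -3, 3.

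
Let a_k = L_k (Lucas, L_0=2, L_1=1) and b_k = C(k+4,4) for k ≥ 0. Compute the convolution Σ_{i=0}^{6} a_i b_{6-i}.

1074

The convolution is the x^6 coefficient of A(x)B(x).
Σ = 2·210 + 1·126 + 3·70 + 4·35 + 7·15 + 11·5 + 18·1 = 1074.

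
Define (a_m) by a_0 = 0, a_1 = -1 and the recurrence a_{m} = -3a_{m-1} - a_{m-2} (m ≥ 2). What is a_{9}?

The ordinary generating function has denominator 1 + 3q + q^2.
Iterating the recurrence: a_0,…,a_{9} = 0, -1, 3, -8, 21, -55, 144, -377, 987, -2584.

-2584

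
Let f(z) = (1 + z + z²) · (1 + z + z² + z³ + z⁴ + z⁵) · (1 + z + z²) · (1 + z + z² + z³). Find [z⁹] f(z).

18

(1 + z + z²) has coefficients 1,1,1 for degrees 0…2.
(1 + z + z² + z³ + z⁴ + z⁵) has coefficients 1,1,1,1,1,1,0,0,0,0 for degrees 0…9.
Multiplying by (1 + z + z²) gives running coefficients 1,2,3,3,3,3,2,1,0,0 for degrees 0…9.
Finally multiplying by (1 + z + z² + z³), the product of all factors after the first has coefficients 1,3,6,9,11,12,11,9,6,3 for degrees 0…9.
[z⁹] = 1·3 + 1·6 + 1·9 = 18.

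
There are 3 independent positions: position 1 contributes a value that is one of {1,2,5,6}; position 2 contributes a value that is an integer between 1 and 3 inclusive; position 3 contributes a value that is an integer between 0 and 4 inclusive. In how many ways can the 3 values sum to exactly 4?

5

The generating function for the choices is (y + y^2 + y^5 + y^6)·(y + y^2 + y^3)·(1 + y + y^2 + y^3 + y^4); the count is [y^4].
(y + y^2 + y^5 + y^6) has coefficients 0,1,1,0,0 for degrees 0…4.
(y + y^2 + y^3) has coefficients 0,1,1,1,0 for degrees 0…4.
Finally multiplying by (1 + y + y^2 + y^3 + y^4), the product of all factors after the first has coefficients 0,1,2,3,3 for degrees 0…4.
[y^4] = 1·3 + 1·2 = 5.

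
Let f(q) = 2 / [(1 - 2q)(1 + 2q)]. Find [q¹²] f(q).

Partial fractions give a closed form: a_n = (1)·2^n + (1)·(-2)^n.
At n = 12: a_12 = 8192.

8192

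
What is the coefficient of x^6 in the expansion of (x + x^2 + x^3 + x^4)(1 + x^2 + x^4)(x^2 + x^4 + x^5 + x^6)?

(x + x^2 + x^3 + x^4) has coefficients 0,1,1,1,1 for degrees 0…4.
(1 + x^2 + x^4) has coefficients 1,0,1,0,1,0,0 for degrees 0…6.
Finally multiplying by (x^2 + x^4 + x^5 + x^6), the product of all factors after the first has coefficients 0,0,1,0,2,1,3 for degrees 0…6.
[x^6] = 1·1 + 1·2 + 1·0 + 1·1 = 4.

4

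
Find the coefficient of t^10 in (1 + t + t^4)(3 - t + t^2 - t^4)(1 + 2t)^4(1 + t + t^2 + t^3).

(1 + t + t^4) has coefficients 1,1,0,0,1 for degrees 0…4.
(3 - t + t^2 - t^4) has coefficients 3,-1,1,0,-1,0,0,0,0,0,0 for degrees 0…10.
Multiplying by (1 + 2t)^4 gives running coefficients 3,23,65,80,39,8,-8,-32,-16,0,0 for degrees 0…10.
Finally multiplying by (1 + t + t^2 + t^3), the product of all factors after the first has coefficients 3,26,91,171,207,192,119,7,-48,-56,-48 for degrees 0…10.
[t^10] = 1·(-48) + 1·(-56) + 1·119 = 15.

15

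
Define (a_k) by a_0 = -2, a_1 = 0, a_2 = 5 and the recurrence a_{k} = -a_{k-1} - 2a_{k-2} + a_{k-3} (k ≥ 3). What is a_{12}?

-152

The ordinary generating function has denominator 1 + y + 2y^2 - y^3.
Iterating the recurrence: a_0,…,a_{12} = -2, 0, 5, -7, -3, 22, -23, -24, 92, -67, -141, 367, -152.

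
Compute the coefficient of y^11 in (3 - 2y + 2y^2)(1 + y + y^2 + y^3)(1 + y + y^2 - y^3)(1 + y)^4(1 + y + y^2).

-9

(3 - 2y + 2y^2) has coefficients 3,-2,2 for degrees 0…2.
(1 + y + y^2 + y^3) has coefficients 1,1,1,1,0,0,0,0,0,0,0,0 for degrees 0…11.
Multiplying by (1 + y + y^2 - y^3) gives running coefficients 1,2,3,2,1,0,-1,0,0,0,0,0 for degrees 0…11.
Multiplying by (1 + y)^4 gives running coefficients 1,6,17,30,36,30,16,2,-5,-4,-1,0 for degrees 0…11.
Finally multiplying by (1 + y + y^2), the product of all factors after the first has coefficients 1,7,24,53,83,96,82,48,13,-7,-10,-5 for degrees 0…11.
[y^11] = 3·(-5) − 2·(-10) + 2·(-7) = -9.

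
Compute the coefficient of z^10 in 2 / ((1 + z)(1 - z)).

2

The denominator gives the recurrence a_n = a_(n−2) for n ≥ 2; the numerator fixes a_0 = 2, a_1 = 0.
Iterating: 2, 0, 2, 0, 2, 0, 2, 0, 2, 0, 2, so a_10 = 2.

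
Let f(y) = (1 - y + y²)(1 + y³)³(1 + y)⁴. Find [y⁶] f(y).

10

(1 - y + y²) has coefficients 1,-1,1 for degrees 0…2.
(1 + y³)³ has coefficients 1,0,0,3,0,0,3 for degrees 0…6.
Finally multiplying by (1 + y)⁴, the product of all factors after the first has coefficients 1,4,6,7,13,18,15 for degrees 0…6.
[y⁶] = 1·15 − 1·18 + 1·13 = 10.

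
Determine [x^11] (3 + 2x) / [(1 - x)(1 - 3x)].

974306

Partial fractions give a closed form: a_n = (-5/2)·1^n + (11/2)·3^n.
At n = 11: a_11 = 974306.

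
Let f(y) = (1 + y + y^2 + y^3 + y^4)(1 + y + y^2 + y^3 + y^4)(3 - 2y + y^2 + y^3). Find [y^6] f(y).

10

(1 + y + y^2 + y^3 + y^4) has coefficients 1,1,1,1,1 for degrees 0…4.
(1 + y + y^2 + y^3 + y^4) has coefficients 1,1,1,1,1,0,0 for degrees 0…6.
Finally multiplying by (3 - 2y + y^2 + y^3), the product of all factors after the first has coefficients 3,1,2,3,3,0,2 for degrees 0…6.
[y^6] = 1·2 + 1·0 + 1·3 + 1·3 + 1·2 = 10.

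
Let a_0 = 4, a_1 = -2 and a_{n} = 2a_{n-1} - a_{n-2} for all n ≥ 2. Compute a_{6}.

-32

The ordinary generating function has denominator 1 - 2t + t^2.
Iterating the recurrence: a_0,…,a_{6} = 4, -2, -8, -14, -20, -26, -32.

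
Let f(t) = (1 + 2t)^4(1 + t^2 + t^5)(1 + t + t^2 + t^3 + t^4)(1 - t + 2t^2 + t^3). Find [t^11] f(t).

(1 + 2t)^4 has coefficients 1,8,24,32,16 for degrees 0…4.
(1 + t^2 + t^5) has coefficients 1,0,1,0,0,1,0,0,0,0,0,0 for degrees 0…11.
Multiplying by (1 + t + t^2 + t^3 + t^4) gives running coefficients 1,1,2,2,2,2,2,1,1,1,0,0 for degrees 0…11.
Finally multiplying by (1 - t + 2t^2 + t^3), the product of all factors after the first has coefficients 1,0,3,3,5,6,6,5,6,4,2,3 for degrees 0…11.
[t^11] = 1·3 + 8·2 + 24·4 + 32·6 + 16·5 = 387.

387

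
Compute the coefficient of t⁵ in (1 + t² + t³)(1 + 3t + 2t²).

2

(1 + t² + t³) has coefficients 1,0,1,1 for degrees 0…3.
(1 + 3t + 2t²) has coefficients 1,3,2,0,0,0 for degrees 0…5.
[t⁵] = 1·0 + 1·0 + 1·2 = 2.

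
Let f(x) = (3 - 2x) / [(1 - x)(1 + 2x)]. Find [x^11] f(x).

The denominator gives the recurrence a_n = −a_(n−1) + 2a_(n−2) for n ≥ 2; the numerator fixes a_0 = 3, a_1 = -5.
Iterating: 3, -5, 11, -21, 43, -85, 171, -341, 683, -1365, 2731, -5461, so a_11 = -5461.

-5461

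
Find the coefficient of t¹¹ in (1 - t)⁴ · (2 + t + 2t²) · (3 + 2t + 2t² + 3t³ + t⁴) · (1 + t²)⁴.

46

(1 - t)⁴ has coefficients 1,-4,6,-4,1 for degrees 0…4.
(2 + t + 2t²) has coefficients 2,1,2,0,0,0,0,0,0,0,0,0 for degrees 0…11.
Multiplying by (3 + 2t + 2t² + 3t³ + t⁴) gives running coefficients 6,7,12,12,9,7,2,0,0,0,0,0 for degrees 0…11.
Finally multiplying by (1 + t²)⁴, the product of all factors after the first has coefficients 6,7,36,40,93,97,134,128,116,97,60,40 for degrees 0…11.
[t¹¹] = 1·40 − 4·60 + 6·97 − 4·116 + 1·128 = 46.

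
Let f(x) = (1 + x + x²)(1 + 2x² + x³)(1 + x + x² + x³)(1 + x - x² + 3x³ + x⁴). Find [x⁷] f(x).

(1 + x + x²) has coefficients 1,1,1 for degrees 0…2.
(1 + 2x² + x³) has coefficients 1,0,2,1,0,0,0,0 for degrees 0…7.
Multiplying by (1 + x + x² + x³) gives running coefficients 1,1,3,4,3,3,1,0 for degrees 0…7.
Finally multiplying by (1 + x - x² + 3x³ + x⁴), the product of all factors after the first has coefficients 1,2,3,9,8,12,16,11 for degrees 0…7.
[x⁷] = 1·11 + 1·16 + 1·12 = 39.

39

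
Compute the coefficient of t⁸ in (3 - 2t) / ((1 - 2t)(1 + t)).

The denominator gives the recurrence a_n = a_(n−1) + 2a_(n−2) for n ≥ 3; the numerator fixes a_0 = 3, a_1 = 1, a_2 = 7.
Iterating: 3, 1, 7, 9, 23, 41, 87, 169, 343, so a_8 = 343.

343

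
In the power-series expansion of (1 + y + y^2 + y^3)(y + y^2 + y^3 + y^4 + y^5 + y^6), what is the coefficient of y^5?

(1 + y + y^2 + y^3) has coefficients 1,1,1,1 for degrees 0…3.
(y + y^2 + y^3 + y^4 + y^5 + y^6) has coefficients 0,1,1,1,1,1 for degrees 0…5.
[y^5] = 1·1 + 1·1 + 1·1 + 1·1 = 4.

4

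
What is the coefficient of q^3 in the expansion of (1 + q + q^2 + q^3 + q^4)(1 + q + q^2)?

(1 + q + q^2 + q^3 + q^4) has coefficients 1,1,1,1 for degrees 0…3.
(1 + q + q^2) has coefficients 1,1,1,0 for degrees 0…3.
[q^3] = 1·0 + 1·1 + 1·1 + 1·1 = 3.

3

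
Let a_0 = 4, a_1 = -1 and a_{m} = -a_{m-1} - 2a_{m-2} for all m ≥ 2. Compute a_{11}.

The ordinary generating function has denominator 1 + z + 2z^2.
Iterating the recurrence: a_0,…,a_{11} = 4, -1, -7, 9, 5, -23, 13, 33, -59, -7, 125, -111.

-111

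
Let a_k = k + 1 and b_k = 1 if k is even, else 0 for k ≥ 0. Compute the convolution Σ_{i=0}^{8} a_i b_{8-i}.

This is [x^8] in the product of the two ordinary generating functions.
Σ = 1·1 + 2·0 + 3·1 + 4·0 + 5·1 + 6·0 + 7·1 + 8·0 + 9·1 = 25.

25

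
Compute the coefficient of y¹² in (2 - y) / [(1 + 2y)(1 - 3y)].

The denominator gives the recurrence a_n = a_(n−1) + 6a_(n−2) for n ≥ 3; the numerator fixes a_0 = 2, a_1 = 1, a_2 = 13.
Iterating: 2, 1, 13, 19, 97, 211, 793, 2059, 6817, 19171, 60073, 175099, 535537, so a_12 = 535537.

535537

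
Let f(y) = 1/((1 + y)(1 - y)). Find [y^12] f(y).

Partial fractions give a closed form: a_n = (1/2)·(-1)^n + (1/2)·1^n.
At n = 12: a_12 = 1.

1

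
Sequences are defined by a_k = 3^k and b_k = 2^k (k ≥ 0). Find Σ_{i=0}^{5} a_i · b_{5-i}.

665

This is [x^5] in the product of the two ordinary generating functions.
Σ = 1·32 + 3·16 + 9·8 + 27·4 + 81·2 + 243·1 = 665.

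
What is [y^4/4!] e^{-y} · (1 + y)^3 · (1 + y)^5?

The EGF product rule gives c_4 = Σ_{k_1+k_2+k_3=4} C(4; k_1,k_2,k_3) · ∏ g_i(k_i), where e^{-y} gives (-1)^k; (1+y)^3 gives the falling factorial (3)_k; (1+y)^5 gives the falling factorial (5)_k.
g_1(k) for k = 0…4: 1, -1, 1, -1, 1.
g_2(k) for k = 0…4: 1, 3, 6, 6, 0.
g_3(k) for k = 0…4: 1, 5, 20, 60, 120.
First combine the last two factors: h(k) = Σ_j C(k,j)·g_2(j)·g_3(k−j) for k = 0…4: 1, 8, 56, 336, 1680.
c_4 = Σ_k C(4,k)·g_1(k)·h(4−k) = 1·1·1680 + 4·(-1)·336 + 6·1·56 + 4·(-1)·8 + 1·1·1 = 1680 − 1344 + 336 − 32 + 1 = 641.

641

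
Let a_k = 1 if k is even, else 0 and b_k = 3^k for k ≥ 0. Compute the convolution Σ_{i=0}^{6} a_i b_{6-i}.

This is [x^6] in the product of the two ordinary generating functions.
Σ = 1·729 + 0·243 + 1·81 + 0·27 + 1·9 + 0·3 + 1·1 = 820.

820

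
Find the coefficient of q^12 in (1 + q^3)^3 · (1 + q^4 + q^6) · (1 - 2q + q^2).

(1 + q^3)^3 has coefficients 1,0,0,3,0,0,3,0,0,1 for degrees 0…9.
(1 + q^4 + q^6) has coefficients 1,0,0,0,1,0,1,0,0,0,0,0,0 for degrees 0…12.
Finally multiplying by (1 - 2q + q^2), the product of all factors after the first has coefficients 1,-2,1,0,1,-2,2,-2,1,0,0,0,0 for degrees 0…12.
[q^12] = 1·0 + 3·0 + 3·2 + 1·0 = 6.

6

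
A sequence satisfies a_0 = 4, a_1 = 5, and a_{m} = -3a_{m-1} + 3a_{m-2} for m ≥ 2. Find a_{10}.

-245673

The ordinary generating function has denominator 1 + 3z - 3z^2.
Iterating the recurrence: a_0,…,a_{10} = 4, 5, -3, 24, -81, 315, -1188, 4509, -17091, 64800, -245673.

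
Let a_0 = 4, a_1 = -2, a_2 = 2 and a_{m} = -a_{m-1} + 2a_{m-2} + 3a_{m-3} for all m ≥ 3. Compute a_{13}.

-152

The ordinary generating function has denominator 1 + t - 2t^2 - 3t^3.
Iterating the recurrence: a_0,…,a_{13} = 4, -2, 2, 6, -8, 26, -24, 52, -22, 54, 58, -16, 294, -152.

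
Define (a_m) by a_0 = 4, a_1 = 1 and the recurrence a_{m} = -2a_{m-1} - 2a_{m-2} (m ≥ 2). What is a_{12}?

-256

The ordinary generating function has denominator 1 + 2t + 2t^2.
Iterating the recurrence: a_0,…,a_{12} = 4, 1, -10, 18, -16, -4, 40, -72, 64, 16, -160, 288, -256.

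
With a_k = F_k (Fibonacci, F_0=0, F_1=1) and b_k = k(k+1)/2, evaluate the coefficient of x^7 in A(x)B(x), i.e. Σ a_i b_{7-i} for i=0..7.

The convolution is the t^7 coefficient of A(t)B(t).
Σ = 0·28 + 1·21 + 1·15 + 2·10 + 3·6 + 5·3 + 8·1 + 13·0 = 97.

97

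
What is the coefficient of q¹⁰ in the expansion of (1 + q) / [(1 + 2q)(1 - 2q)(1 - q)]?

1706

Partial fractions give a closed form: a_n = (1/6)·(-2)^n + (3/2)·2^n + (-2/3)·1^n.
At n = 10: a_10 = 1706.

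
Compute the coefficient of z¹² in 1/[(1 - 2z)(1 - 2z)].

53248

The denominator gives the recurrence a_n = 4a_(n−1) − 4a_(n−2) for n ≥ 2; the numerator fixes a_0 = 1, a_1 = 4.
Iterating: 1, 4, 12, 32, 80, 192, 448, 1024, 2304, 5120, 11264, 24576, 53248, so a_12 = 53248.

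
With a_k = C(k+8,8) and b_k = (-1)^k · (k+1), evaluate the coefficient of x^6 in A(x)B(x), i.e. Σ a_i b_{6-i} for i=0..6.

1432

Write out a_i and b_{6-i} for i = 0,…,6 and sum the products.
Σ = 1·7 + 9·(-6) + 45·5 + 165·(-4) + 495·3 + 1287·(-2) + 3003·1 = 1432.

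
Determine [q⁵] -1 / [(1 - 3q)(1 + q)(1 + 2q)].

Partial fractions give a closed form: a_n = (-9/20)·3^n + (1/4)·(-1)^n + (-4/5)·(-2)^n.
At n = 5: a_5 = -84.

-84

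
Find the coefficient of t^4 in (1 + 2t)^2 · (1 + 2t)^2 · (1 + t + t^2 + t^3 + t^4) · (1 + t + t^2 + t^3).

188

(1 + 2t)^2 has coefficients 1,4,4 for degrees 0…2.
(1 + 2t)^2 has coefficients 1,4,4,0,0 for degrees 0…4.
Multiplying by (1 + t + t^2 + t^3 + t^4) gives running coefficients 1,5,9,9,9 for degrees 0…4.
Finally multiplying by (1 + t + t^2 + t^3), the product of all factors after the first has coefficients 1,6,15,24,32 for degrees 0…4.
[t^4] = 1·32 + 4·24 + 4·15 = 188.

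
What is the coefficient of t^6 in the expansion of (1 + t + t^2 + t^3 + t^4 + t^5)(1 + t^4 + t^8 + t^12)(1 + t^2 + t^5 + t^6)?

(1 + t + t^2 + t^3 + t^4 + t^5) has coefficients 1,1,1,1,1,1 for degrees 0…5.
(1 + t^4 + t^8 + t^12) has coefficients 1,0,0,0,1,0,0 for degrees 0…6.
Finally multiplying by (1 + t^2 + t^5 + t^6), the product of all factors after the first has coefficients 1,0,1,0,1,1,2 for degrees 0…6.
[t^6] = 1·2 + 1·1 + 1·1 + 1·0 + 1·1 + 1·0 = 5.

5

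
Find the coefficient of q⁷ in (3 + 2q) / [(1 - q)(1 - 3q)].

Partial fractions give a closed form: a_n = (-5/2)·1^n + (11/2)·3^n.
At n = 7: a_7 = 12026.

12026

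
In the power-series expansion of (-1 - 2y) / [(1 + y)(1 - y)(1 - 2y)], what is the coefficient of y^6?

-169

Partial fractions give a closed form: a_n = (1/6)·(-1)^n + (3/2)·1^n + (-8/3)·2^n.
At n = 6: a_6 = -169.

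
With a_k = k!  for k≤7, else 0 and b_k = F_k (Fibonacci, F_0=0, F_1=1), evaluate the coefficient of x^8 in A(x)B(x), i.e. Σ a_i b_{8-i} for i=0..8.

6152

The convolution is the x^8 coefficient of A(x)B(x).
Σ = 1·21 + 1·13 + 2·8 + 6·5 + 24·3 + 120·2 + 720·1 + 5040·1 + 0·0 = 6152.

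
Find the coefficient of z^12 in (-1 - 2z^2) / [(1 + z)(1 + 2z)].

The denominator gives the recurrence a_n = −3a_(n−1) − 2a_(n−2) for n ≥ 3; the numerator fixes a_0 = -1, a_1 = 3, a_2 = -9.
Iterating: -1, 3, -9, 21, -45, 93, -189, 381, -765, 1533, -3069, 6141, -12285, so a_12 = -12285.

-12285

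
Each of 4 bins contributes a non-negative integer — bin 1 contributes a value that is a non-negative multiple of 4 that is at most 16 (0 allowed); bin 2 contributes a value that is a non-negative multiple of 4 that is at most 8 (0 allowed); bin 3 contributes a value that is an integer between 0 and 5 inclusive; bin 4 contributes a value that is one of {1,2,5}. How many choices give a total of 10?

13

The generating function for the choices is (1 + q^4 + q^8 + q^12 + q^16)·(1 + q^4 + q^8)·(1 + q + q^2 + q^3 + q^4 + q^5)·(q + q^2 + q^5); the count is [q^10].
(1 + q^4 + q^8 + q^12 + q^16) has coefficients 1,0,0,0,1,0,0,0,1,0,0 for degrees 0…10.
(1 + q^4 + q^8) has coefficients 1,0,0,0,1,0,0,0,1,0,0 for degrees 0…10.
Multiplying by (1 + q + q^2 + q^3 + q^4 + q^5) gives running coefficients 1,1,1,1,2,2,1,1,2,2,1 for degrees 0…10.
Finally multiplying by (q + q^2 + q^5), the product of all factors after the first has coefficients 0,1,2,2,2,4,5,4,3,5,6 for degrees 0…10.
[q^10] = 1·6 + 1·5 + 1·2 = 13.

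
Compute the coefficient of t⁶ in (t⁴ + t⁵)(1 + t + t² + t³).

2

(t⁴ + t⁵) has coefficients 0,0,0,0,1,1 for degrees 0…5.
(1 + t + t² + t³) has coefficients 1,1,1,1,0,0,0 for degrees 0…6.
[t⁶] = 1·1 + 1·1 = 2.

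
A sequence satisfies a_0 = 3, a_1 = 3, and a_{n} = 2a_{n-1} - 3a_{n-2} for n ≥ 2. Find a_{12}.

987

The ordinary generating function has denominator 1 - 2x + 3x^2.
Iterating the recurrence: a_0,…,a_{12} = 3, 3, -3, -15, -21, 3, 69, 129, 51, -285, -723, -591, 987.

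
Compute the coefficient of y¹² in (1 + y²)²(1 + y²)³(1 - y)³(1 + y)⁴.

(1 + y²)² has coefficients 1,0,2,0,1 for degrees 0…4.
(1 + y²)³ has coefficients 1,0,3,0,3,0,1,0,0,0,0,0,0 for degrees 0…12.
Multiplying by (1 - y)³ gives running coefficients 1,-3,6,-10,12,-12,10,-6,3,-1,0,0,0 for degrees 0…12.
Finally multiplying by (1 + y)⁴, the product of all factors after the first has coefficients 1,1,0,0,-3,-3,0,0,3,3,0,0,-1 for degrees 0…12.
[y¹²] = 1·(-1) + 2·0 + 1·3 = 2.

2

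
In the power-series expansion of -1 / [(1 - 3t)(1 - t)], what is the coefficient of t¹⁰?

-88573

The denominator gives the recurrence a_n = 4a_(n−1) − 3a_(n−2) for n ≥ 2; the numerator fixes a_0 = -1, a_1 = -4.
Iterating: -1, -4, -13, -40, -121, -364, -1093, -3280, -9841, -29524, -88573, so a_10 = -88573.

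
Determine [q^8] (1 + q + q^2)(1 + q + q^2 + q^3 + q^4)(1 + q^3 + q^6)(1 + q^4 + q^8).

(1 + q + q^2) has coefficients 1,1,1 for degrees 0…2.
(1 + q + q^2 + q^3 + q^4) has coefficients 1,1,1,1,1,0,0,0,0 for degrees 0…8.
Multiplying by (1 + q^3 + q^6) gives running coefficients 1,1,1,2,2,1,2,2,1 for degrees 0…8.
Finally multiplying by (1 + q^4 + q^8), the product of all factors after the first has coefficients 1,1,1,2,3,2,3,4,4 for degrees 0…8.
[q^8] = 1·4 + 1·4 + 1·3 = 11.

11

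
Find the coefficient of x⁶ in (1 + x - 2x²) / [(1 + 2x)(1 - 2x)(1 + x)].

22

Partial fractions give a closed form: a_n = (1/3)·2^n + (2/3)·(-1)^n.
At n = 6: a_6 = 22.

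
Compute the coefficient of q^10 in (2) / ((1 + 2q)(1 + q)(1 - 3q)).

Partial fractions give a closed form: a_n = (8/5)·(-2)^n + (-1/2)·(-1)^n + (9/10)·3^n.
At n = 10: a_10 = 54782.

54782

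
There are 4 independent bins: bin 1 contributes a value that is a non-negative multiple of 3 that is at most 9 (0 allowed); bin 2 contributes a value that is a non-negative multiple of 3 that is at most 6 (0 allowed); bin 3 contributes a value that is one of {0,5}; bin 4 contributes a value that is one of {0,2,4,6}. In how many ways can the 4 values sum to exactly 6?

4

The generating function for the choices is (1 + x³ + x⁶ + x⁹)·(1 + x³ + x⁶)·(1 + x⁵)·(1 + x² + x⁴ + x⁶); the count is [x⁶].
(1 + x³ + x⁶ + x⁹) has coefficients 1,0,0,1,0,0,1 for degrees 0…6.
(1 + x³ + x⁶) has coefficients 1,0,0,1,0,0,1 for degrees 0…6.
Multiplying by (1 + x⁵) gives running coefficients 1,0,0,1,0,1,1 for degrees 0…6.
Finally multiplying by (1 + x² + x⁴ + x⁶), the product of all factors after the first has coefficients 1,0,1,1,1,2,2 for degrees 0…6.
[x⁶] = 1·2 + 1·1 + 1·1 = 4.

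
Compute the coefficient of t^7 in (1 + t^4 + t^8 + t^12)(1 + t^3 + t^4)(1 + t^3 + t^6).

3

(1 + t^4 + t^8 + t^12) has coefficients 1,0,0,0,1,0,0,0 for degrees 0…7.
(1 + t^3 + t^4) has coefficients 1,0,0,1,1,0,0,0 for degrees 0…7.
Finally multiplying by (1 + t^3 + t^6), the product of all factors after the first has coefficients 1,0,0,2,1,0,2,1 for degrees 0…7.
[t^7] = 1·1 + 1·2 = 3.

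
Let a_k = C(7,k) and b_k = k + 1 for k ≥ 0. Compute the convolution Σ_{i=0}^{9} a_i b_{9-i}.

This is [x^9] in the product of the two ordinary generating functions.
Σ = 1·10 + 7·9 + 21·8 + 35·7 + 35·6 + 21·5 + 7·4 + 1·3 + 0·2 + 0·1 = 832.

832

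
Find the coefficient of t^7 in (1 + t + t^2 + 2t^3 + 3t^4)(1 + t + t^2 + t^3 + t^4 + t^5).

(1 + t + t^2 + 2t^3 + 3t^4) has coefficients 1,1,1,2,3 for degrees 0…4.
(1 + t + t^2 + t^3 + t^4 + t^5) has coefficients 1,1,1,1,1,1,0,0 for degrees 0…7.
[t^7] = 1·0 + 1·0 + 1·1 + 2·1 + 3·1 = 6.

6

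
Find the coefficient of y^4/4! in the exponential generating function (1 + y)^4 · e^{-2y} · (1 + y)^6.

The EGF product rule gives c_4 = Σ_{k_1+k_2+k_3=4} C(4; k_1,k_2,k_3) · ∏ g_i(k_i), where (1+y)^4 gives the falling factorial (4)_k; e^{-2y} gives (-2)^k; (1+y)^6 gives the falling factorial (6)_k.
g_1(k) for k = 0…4: 1, 4, 12, 24, 24.
g_2(k) for k = 0…4: 1, -2, 4, -8, 16.
g_3(k) for k = 0…4: 1, 6, 30, 120, 360.
First combine the last two factors: h(k) = Σ_j C(k,j)·g_2(j)·g_3(k−j) for k = 0…4: 1, 4, 10, 4, -56.
c_4 = Σ_k C(4,k)·g_1(k)·h(4−k) = 1·1·(-56) + 4·4·4 + 6·12·10 + 4·24·4 + 1·24·1 = −56 + 64 + 720 + 384 + 24 = 1136.

1136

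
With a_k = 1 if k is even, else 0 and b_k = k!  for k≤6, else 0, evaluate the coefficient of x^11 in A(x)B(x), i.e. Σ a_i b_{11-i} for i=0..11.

This is [x^11] in the product of the two ordinary generating functions.
Σ = 1·0 + 0·0 + 1·0 + 0·0 + 1·0 + 0·720 + 1·120 + 0·24 + 1·6 + 0·2 + 1·1 + 0·1 = 127.

127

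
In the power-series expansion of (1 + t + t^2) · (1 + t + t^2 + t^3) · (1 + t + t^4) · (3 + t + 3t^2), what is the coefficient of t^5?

(1 + t + t^2) has coefficients 1,1,1 for degrees 0…2.
(1 + t + t^2 + t^3) has coefficients 1,1,1,1,0,0 for degrees 0…5.
Multiplying by (1 + t + t^4) gives running coefficients 1,2,2,2,2,1 for degrees 0…5.
Finally multiplying by (3 + t + 3t^2), the product of all factors after the first has coefficients 3,7,11,14,14,11 for degrees 0…5.
[t^5] = 1·11 + 1·14 + 1·14 = 39.

39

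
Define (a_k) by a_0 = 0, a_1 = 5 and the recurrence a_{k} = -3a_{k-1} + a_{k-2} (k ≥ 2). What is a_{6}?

-1800

The ordinary generating function has denominator 1 + 3t - t^2.
Iterating the recurrence: a_0,…,a_{6} = 0, 5, -15, 50, -165, 545, -1800.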